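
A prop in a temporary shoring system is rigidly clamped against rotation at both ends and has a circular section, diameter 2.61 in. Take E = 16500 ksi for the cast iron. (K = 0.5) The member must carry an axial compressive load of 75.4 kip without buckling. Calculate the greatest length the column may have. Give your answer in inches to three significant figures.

L_max ≈ 140 in

I = πd⁴/64 = π×2.61⁴/64 = 2.278 in⁴
At the buckling limit P_cr = P = 7.540×10^4 lb
From P_cr = π²EI/(K·L)²:  L = (1/K)·√(π²EI/P_cr) = (1/0.5)·√(π²×1.65×10^7×2.278/7.540×10^4)
L = 140 in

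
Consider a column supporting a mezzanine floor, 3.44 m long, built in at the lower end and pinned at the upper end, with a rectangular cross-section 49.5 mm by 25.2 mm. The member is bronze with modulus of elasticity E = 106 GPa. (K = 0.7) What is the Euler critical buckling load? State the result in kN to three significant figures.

Buckling occurs about the weak axis: I_min = h·b³/12 with b = 25.2 mm (the shorter side).
I_min = 49.5×25.2³/12 = 6.601×10^4 mm⁴
I = 6.601×10^4 mm⁴ = 6.601×10^-8 m⁴
Effective length L_e = K·L = 0.7 × 3.44 = 2.408 m
P_cr = π²EI / L_e² = π² × 106×10⁹ × 6.601×10^-8 / 2.408² = 1.191×10^4 N

P_cr ≈ 11.9 kN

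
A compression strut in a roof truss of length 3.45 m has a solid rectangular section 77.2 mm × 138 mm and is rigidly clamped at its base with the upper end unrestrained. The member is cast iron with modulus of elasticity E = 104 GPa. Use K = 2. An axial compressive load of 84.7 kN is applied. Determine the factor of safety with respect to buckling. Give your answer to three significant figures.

n ≈ 1.35

Buckling occurs about the weak axis: I_min = h·b³/12 with b = 77.2 mm (the shorter side).
I_min = 138×77.2³/12 = 5.291×10^6 mm⁴
I = 5.291×10^6 mm⁴ = 5.291×10^-6 m⁴
Effective length L_e = K·L = 2 × 3.45 = 6.900 m
P_cr = π²EI / L_e² = π² × 104×10⁹ × 5.291×10^-6 / 6.900² = 1.141×10^5 N
Factor of safety n = P_cr / P = 114.07 / 84.7 = 1.35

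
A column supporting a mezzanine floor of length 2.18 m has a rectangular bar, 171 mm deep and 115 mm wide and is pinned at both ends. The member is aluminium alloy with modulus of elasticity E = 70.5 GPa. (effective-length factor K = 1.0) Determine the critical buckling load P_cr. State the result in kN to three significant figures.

P_cr ≈ 3170 kN

Buckling occurs about the weak axis: I_min = h·b³/12 with b = 115 mm (the shorter side).
I_min = 171×115³/12 = 2.167×10^7 mm⁴
I = 2.167×10^7 mm⁴ = 2.167×10^-5 m⁴
Effective length L_e = K·L = 1 × 2.18 = 2.180 m
P_cr = π²EI / L_e² = π² × 70.5×10⁹ × 2.167×10^-5 / 2.180² = 3.173×10^6 N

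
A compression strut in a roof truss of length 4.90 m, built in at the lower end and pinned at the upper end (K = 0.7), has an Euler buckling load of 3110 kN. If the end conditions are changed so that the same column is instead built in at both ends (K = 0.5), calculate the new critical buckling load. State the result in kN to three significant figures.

P_cr ≈ 6100 kN

P_cr ∝ 1/K², so P_cr,new = P_cr,old × (K_old/K_new)² = 3110 × (0.7/0.5)²
= 3110 × 1.960 = 6100 kN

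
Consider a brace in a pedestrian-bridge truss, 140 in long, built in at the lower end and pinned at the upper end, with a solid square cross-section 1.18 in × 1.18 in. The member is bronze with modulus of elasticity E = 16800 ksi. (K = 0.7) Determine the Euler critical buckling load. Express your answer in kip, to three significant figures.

I = a⁴/12 = 1.18⁴/12 = 0.1616 in⁴
Effective length L_e = K·L = 0.7 × 140 = 98.00 in
P_cr = π²EI / L_e² = π² × 16800×10³ × 0.1616 / 98.00² = 2.789×10^3 lb

P_cr ≈ 2.79 kip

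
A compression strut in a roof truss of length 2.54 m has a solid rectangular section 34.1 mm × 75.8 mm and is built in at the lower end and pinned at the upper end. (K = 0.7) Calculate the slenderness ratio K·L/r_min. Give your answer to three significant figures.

λ ≈ 181

For a rectangle r_min = b/√12 = 34.1/√12 = 9.844 mm
L_e = K·L = 0.7 × 2.54 m = 1.778 m = 1778.0 mm
λ = L_e / r_min = 1778.0 / 9.844 = 181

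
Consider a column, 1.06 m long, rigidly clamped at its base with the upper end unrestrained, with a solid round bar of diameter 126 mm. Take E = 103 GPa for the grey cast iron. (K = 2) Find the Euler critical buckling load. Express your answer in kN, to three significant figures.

P_cr ≈ 2800 kN

I = πd⁴/64 = π×126⁴/64 = 1.237×10^7 mm⁴
I = 1.237×10^7 mm⁴ = 1.237×10^-5 m⁴
Effective length L_e = K·L = 2 × 1.06 = 2.120 m
P_cr = π²EI / L_e² = π² × 103×10⁹ × 1.237×10^-5 / 2.120² = 2.798×10^6 N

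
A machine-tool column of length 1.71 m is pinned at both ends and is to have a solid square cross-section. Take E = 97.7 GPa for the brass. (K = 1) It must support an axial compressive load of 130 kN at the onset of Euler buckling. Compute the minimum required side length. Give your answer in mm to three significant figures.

a ≈ 46.6 mm

L_e = K·L = 1 × 1.71 = 1.710 m
Required I = P_cr·L_e²/(π²E) = 1.300×10^5 × 1.710² / (π² × 9.77×10^10) = 3.942×10^-7 m⁴
I_req = 3.942×10^5 mm⁴
Solid square: I = a⁴/12  ⇒  a = (12I)^(1/4) = (12×3.942×10^5)^(1/4) = 46.6 mm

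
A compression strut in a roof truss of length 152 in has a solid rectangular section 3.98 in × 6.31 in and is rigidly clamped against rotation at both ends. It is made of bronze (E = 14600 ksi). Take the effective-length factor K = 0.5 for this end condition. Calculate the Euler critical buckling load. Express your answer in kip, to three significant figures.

P_cr ≈ 827 kip

Buckling occurs about the weak axis: I_min = h·b³/12 with b = 3.98 in (the shorter side).
I_min = 6.31×3.98³/12 = 33.15 in⁴
Effective length L_e = K·L = 0.5 × 152 = 76.00 in
P_cr = π²EI / L_e² = π² × 14600×10³ × 33.15 / 76.00² = 8.270×10^5 lb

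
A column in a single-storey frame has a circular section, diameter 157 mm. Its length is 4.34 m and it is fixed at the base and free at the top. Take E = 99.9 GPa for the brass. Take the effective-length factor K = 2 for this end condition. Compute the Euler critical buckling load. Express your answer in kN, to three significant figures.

I = πd⁴/64 = π×157⁴/64 = 2.982×10^7 mm⁴
I = 2.982×10^7 mm⁴ = 2.982×10^-5 m⁴
Effective length L_e = K·L = 2 × 4.34 = 8.680 m
P_cr = π²EI / L_e² = π² × 99.9×10⁹ × 2.982×10^-5 / 8.680² = 3.903×10^5 N

P_cr ≈ 390 kN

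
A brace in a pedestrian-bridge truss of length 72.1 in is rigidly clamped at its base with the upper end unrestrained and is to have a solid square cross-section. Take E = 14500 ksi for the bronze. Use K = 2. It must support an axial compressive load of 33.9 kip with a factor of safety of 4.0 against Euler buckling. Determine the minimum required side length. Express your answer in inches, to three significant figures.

a ≈ 3.92 in

Required P_cr = n·P = 4.0 × 33.9 = 135.6 kip
L_e = K·L = 2 × 72.1 = 144.2 in
Required I = P_cr·L_e²/(π²E) = 1.356×10^5 × 144.2² / (π² × 1.45×10^7) = 19.70 in⁴
Solid square: I = a⁴/12  ⇒  a = (12I)^(1/4) = (12×19.70)^(1/4) = 3.92 in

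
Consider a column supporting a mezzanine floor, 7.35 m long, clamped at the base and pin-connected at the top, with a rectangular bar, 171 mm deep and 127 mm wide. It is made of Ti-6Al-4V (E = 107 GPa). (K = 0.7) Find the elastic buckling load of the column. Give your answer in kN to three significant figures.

Buckling occurs about the weak axis: I_min = h·b³/12 with b = 127 mm (the shorter side).
I_min = 171×127³/12 = 2.919×10^7 mm⁴
I = 2.919×10^7 mm⁴ = 2.919×10^-5 m⁴
Effective length L_e = K·L = 0.7 × 7.35 = 5.145 m
P_cr = π²EI / L_e² = π² × 107×10⁹ × 2.919×10^-5 / 5.145² = 1.164×10^6 N

P_cr ≈ 1160 kN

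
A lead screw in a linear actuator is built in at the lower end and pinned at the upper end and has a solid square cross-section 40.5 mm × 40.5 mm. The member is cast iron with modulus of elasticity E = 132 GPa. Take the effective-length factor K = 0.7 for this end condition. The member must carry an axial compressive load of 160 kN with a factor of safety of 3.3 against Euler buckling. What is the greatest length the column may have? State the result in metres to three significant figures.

L_max ≈ 1.06 m

I = a⁴/12 = 40.5⁴/12 = 2.242×10^5 mm⁴
I = 2.242×10^-7 m⁴
Required critical load P_cr = n·P = 3.3 × 160 = 528.0 kN = 5.280×10^5 N
From P_cr = π²EI/(K·L)²:  L = (1/K)·√(π²EI/P_cr) = (1/0.7)·√(π²×1.32×10^11×2.242×10^-7/5.280×10^5)
L = 1.06 m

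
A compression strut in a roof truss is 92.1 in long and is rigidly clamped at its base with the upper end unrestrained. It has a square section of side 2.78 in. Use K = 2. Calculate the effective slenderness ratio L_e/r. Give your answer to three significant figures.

λ ≈ 230

For a square r = a/√12 = 2.78/√12 = 0.8025 in
L_e = K·L = 2 × 92.1 = 184.2 in
λ = L_e / r_min = 184.20 / 0.8025 = 230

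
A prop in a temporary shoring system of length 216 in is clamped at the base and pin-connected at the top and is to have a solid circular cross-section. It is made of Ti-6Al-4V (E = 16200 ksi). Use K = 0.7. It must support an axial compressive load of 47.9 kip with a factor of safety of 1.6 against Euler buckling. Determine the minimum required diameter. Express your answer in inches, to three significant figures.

Required P_cr = n·P = 1.6 × 47.9 = 76.64 kip
L_e = K·L = 0.7 × 216 = 151.2 in
Required I = P_cr·L_e²/(π²E) = 7.664×10^4 × 151.2² / (π² × 1.62×10^7) = 10.96 in⁴
Solid circle: I = πd⁴/64  ⇒  d = (64I/π)^(1/4) = (64×10.96/π)^(1/4) = 3.87 in

d ≈ 3.87 in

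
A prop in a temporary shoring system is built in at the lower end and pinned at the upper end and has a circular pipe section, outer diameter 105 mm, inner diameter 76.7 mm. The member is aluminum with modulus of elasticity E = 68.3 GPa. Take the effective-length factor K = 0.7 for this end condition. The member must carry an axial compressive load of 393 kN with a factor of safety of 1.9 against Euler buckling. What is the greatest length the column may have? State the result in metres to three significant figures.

L_max ≈ 2.80 m

d_o = 105 mm, d_i = 76.7 mm
I = π(d_o⁴ − d_i⁴)/64 = π(105⁴ − 76.70⁴)/64 = 4.268×10^6 mm⁴
I = 4.268×10^-6 m⁴
Required critical load P_cr = n·P = 1.9 × 393 = 746.7 kN = 7.467×10^5 N
From P_cr = π²EI/(K·L)²:  L = (1/K)·√(π²EI/P_cr) = (1/0.7)·√(π²×6.83×10^10×4.268×10^-6/7.467×10^5)
L = 2.80 m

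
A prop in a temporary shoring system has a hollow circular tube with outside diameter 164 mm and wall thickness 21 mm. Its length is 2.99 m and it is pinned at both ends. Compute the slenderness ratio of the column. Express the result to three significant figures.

Inner diameter d_i = 164 − 2×21 = 122.0 mm
I = π(d_o⁴ − d_i⁴)/64 = π(164⁴ − 122.0⁴)/64 = 2.464×10^7 mm⁴
A = 9.434×10^3 mm²;  r_min = √(I/A) = √(2.464×10^7/9.434×10^3) = 51.10 mm
L_e = K·L = 1 × 2.99 m = 2.990 m = 2990.0 mm
λ = L_e / r_min = 2990.0 / 51.10 = 58.5

λ ≈ 58.5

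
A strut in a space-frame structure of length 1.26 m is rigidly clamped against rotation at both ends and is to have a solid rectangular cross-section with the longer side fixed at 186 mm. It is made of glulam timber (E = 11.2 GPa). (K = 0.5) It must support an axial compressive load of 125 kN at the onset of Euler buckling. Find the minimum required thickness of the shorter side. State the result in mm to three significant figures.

L_e = K·L = 0.5 × 1.26 = 0.6300 m
Required I = P_cr·L_e²/(π²E) = 1.250×10^5 × 0.6300² / (π² × 1.12×10^10) = 4.488×10^-7 m⁴
I_req = 4.488×10^5 mm⁴
Rectangle, weak axis: I_min = h·b³/12 with h = 186 mm fixed  ⇒  b = (12I/h)^(1/3) = 30.7 mm

b ≈ 30.7 mm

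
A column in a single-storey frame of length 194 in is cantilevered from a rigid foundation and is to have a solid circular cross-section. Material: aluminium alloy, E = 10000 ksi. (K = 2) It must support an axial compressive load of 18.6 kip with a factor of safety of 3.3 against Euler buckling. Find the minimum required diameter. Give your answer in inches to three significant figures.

Required P_cr = n·P = 3.3 × 18.6 = 61.38 kip
L_e = K·L = 2 × 194 = 388.0 in
Required I = P_cr·L_e²/(π²E) = 6.138×10^4 × 388.0² / (π² × 1.00×10^7) = 93.62 in⁴
Solid circle: I = πd⁴/64  ⇒  d = (64I/π)^(1/4) = (64×93.62/π)^(1/4) = 6.61 in

d ≈ 6.61 in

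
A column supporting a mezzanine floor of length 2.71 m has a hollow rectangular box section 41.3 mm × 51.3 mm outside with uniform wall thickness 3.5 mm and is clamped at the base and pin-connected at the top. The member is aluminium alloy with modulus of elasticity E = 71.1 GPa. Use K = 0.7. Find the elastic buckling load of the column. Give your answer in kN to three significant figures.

Inner dimensions: h_i = 51.3 − 2×3.5 = 44.30 mm, b_i = 41.3 − 2×3.5 = 34.30 mm
Weak-axis I_min = (h_o·b_o³ − h_i·b_i³)/12 with b_o = 41.3, b_i = 34.30 mm (shorter outer/inner sides).
I_min = (51.3×41.3³ − 44.30×34.30³)/12 = 1.522×10^5 mm⁴
I = 1.522×10^5 mm⁴ = 1.522×10^-7 m⁴
Effective length L_e = K·L = 0.7 × 2.71 = 1.897 m
P_cr = π²EI / L_e² = π² × 71.1×10⁹ × 1.522×10^-7 / 1.897² = 2.968×10^4 N

P_cr ≈ 29.7 kN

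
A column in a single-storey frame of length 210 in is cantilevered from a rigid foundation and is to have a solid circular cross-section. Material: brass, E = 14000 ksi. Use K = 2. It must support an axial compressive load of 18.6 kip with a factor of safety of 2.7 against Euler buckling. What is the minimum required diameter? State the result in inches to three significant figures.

Required P_cr = n·P = 2.7 × 18.6 = 50.22 kip
L_e = K·L = 2 × 210 = 420.0 in
Required I = P_cr·L_e²/(π²E) = 5.022×10^4 × 420.0² / (π² × 1.40×10^7) = 64.11 in⁴
Solid circle: I = πd⁴/64  ⇒  d = (64I/π)^(1/4) = (64×64.11/π)^(1/4) = 6.01 in

d ≈ 6.01 in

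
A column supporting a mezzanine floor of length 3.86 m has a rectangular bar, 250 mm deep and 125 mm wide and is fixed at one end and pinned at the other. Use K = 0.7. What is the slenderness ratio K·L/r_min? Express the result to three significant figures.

λ ≈ 74.9

For a rectangle r_min = b/√12 = 125/√12 = 36.08 mm
L_e = K·L = 0.7 × 3.86 m = 2.702 m = 2702.0 mm
λ = L_e / r_min = 2702.0 / 36.08 = 74.9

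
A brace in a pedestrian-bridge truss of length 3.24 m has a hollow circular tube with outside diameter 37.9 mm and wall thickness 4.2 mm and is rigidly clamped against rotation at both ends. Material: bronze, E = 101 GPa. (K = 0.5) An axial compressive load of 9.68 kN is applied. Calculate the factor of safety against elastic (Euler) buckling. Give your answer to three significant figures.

n ≈ 2.52

Inner diameter d_i = 37.9 − 2×4.2 = 29.50 mm
I = π(d_o⁴ − d_i⁴)/64 = π(37.9⁴ − 29.50⁴)/64 = 6.411×10^4 mm⁴
I = 6.411×10^4 mm⁴ = 6.411×10^-8 m⁴
Effective length L_e = K·L = 0.5 × 3.24 = 1.620 m
P_cr = π²EI / L_e² = π² × 101×10⁹ × 6.411×10^-8 / 1.620² = 2.435×10^4 N
Factor of safety n = P_cr / P = 24.349 / 9.68 = 2.52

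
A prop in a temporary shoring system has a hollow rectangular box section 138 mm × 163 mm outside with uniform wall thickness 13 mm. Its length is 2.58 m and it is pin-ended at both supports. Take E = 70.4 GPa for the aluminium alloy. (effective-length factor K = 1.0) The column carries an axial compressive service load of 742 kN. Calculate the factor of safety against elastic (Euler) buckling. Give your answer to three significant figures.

Inner dimensions: h_i = 163 − 2×13 = 137.0 mm, b_i = 138 − 2×13 = 112.0 mm
Weak-axis I_min = (h_o·b_o³ − h_i·b_i³)/12 with b_o = 138, b_i = 112.0 mm (shorter outer/inner sides).
I_min = (163×138³ − 137.0×112.0³)/12 = 1.966×10^7 mm⁴
I = 1.966×10^7 mm⁴ = 1.966×10^-5 m⁴
Effective length L_e = K·L = 1 × 2.58 = 2.580 m
P_cr = π²EI / L_e² = π² × 70.4×10⁹ × 1.966×10^-5 / 2.580² = 2.052×10^6 N
Factor of safety n = P_cr / P = 2052.0 / 742 = 2.77

n ≈ 2.77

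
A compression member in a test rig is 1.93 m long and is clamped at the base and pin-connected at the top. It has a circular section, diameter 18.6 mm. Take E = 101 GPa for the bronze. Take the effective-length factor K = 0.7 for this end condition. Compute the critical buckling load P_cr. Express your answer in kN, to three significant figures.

I = πd⁴/64 = π×18.6⁴/64 = 5.875×10^3 mm⁴
I = 5.875×10^3 mm⁴ = 5.875×10^-9 m⁴
Effective length L_e = K·L = 0.7 × 1.93 = 1.351 m
P_cr = π²EI / L_e² = π² × 101×10⁹ × 5.875×10^-9 / 1.351² = 3.209×10^3 N

P_cr ≈ 3.21 kN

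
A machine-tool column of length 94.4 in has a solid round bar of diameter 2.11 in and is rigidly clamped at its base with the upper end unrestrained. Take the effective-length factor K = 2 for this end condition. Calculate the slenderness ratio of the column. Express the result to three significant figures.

For a solid circle r = d/4 = 2.11/4 = 0.5275 in
L_e = K·L = 2 × 94.4 = 188.8 in
λ = L_e / r_min = 188.80 / 0.5275 = 358

λ ≈ 358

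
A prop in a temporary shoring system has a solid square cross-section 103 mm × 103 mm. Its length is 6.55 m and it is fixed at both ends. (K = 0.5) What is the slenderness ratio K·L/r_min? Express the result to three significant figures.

For a square r = a/√12 = 103/√12 = 29.73 mm
L_e = K·L = 0.5 × 6.55 m = 3.275 m = 3275.0 mm
λ = L_e / r_min = 3275.0 / 29.73 = 110

λ ≈ 110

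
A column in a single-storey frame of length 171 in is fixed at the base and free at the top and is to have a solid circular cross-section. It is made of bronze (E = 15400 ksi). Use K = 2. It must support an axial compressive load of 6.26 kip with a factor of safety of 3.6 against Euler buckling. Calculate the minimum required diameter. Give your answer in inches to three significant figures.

d ≈ 4.34 in

Required P_cr = n·P = 3.6 × 6.26 = 22.54 kip
L_e = K·L = 2 × 171 = 342.0 in
Required I = P_cr·L_e²/(π²E) = 2.254×10^4 × 342.0² / (π² × 1.54×10^7) = 17.34 in⁴
Solid circle: I = πd⁴/64  ⇒  d = (64I/π)^(1/4) = (64×17.34/π)^(1/4) = 4.34 in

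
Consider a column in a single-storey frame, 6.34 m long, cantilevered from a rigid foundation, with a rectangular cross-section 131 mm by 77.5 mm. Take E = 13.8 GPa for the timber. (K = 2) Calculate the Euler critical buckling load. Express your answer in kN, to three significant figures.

Buckling occurs about the weak axis: I_min = h·b³/12 with b = 77.5 mm (the shorter side).
I_min = 131×77.5³/12 = 5.082×10^6 mm⁴
I = 5.082×10^6 mm⁴ = 5.082×10^-6 m⁴
Effective length L_e = K·L = 2 × 6.34 = 12.68 m
P_cr = π²EI / L_e² = π² × 13.8×10⁹ × 5.082×10^-6 / 12.68² = 4.305×10^3 N

P_cr ≈ 4.30 kN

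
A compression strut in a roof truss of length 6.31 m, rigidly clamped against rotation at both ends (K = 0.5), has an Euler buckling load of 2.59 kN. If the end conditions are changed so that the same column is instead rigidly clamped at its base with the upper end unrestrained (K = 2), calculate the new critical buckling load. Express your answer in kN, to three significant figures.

P_cr ≈ 0.162 kN

P_cr ∝ 1/K², so P_cr,new = P_cr,old × (K_old/K_new)² = 2.59 × (0.5/2)²
= 2.59 × 0.06250 = 0.162 kN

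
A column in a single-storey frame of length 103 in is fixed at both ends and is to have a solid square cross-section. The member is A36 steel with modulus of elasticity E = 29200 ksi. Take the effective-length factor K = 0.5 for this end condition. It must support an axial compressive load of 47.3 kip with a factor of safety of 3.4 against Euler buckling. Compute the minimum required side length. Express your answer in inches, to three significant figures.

a ≈ 2.05 in

Required P_cr = n·P = 3.4 × 47.3 = 160.8 kip
L_e = K·L = 0.5 × 103 = 51.50 in
Required I = P_cr·L_e²/(π²E) = 1.608×10^5 × 51.50² / (π² × 2.92×10^7) = 1.480 in⁴
Solid square: I = a⁴/12  ⇒  a = (12I)^(1/4) = (12×1.480)^(1/4) = 2.05 in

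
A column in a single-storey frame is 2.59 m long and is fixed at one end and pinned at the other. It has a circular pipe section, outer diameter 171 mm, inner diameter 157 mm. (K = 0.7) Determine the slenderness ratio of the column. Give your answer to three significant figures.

λ ≈ 31.2

d_o = 171 mm, d_i = 157 mm
I = π(d_o⁴ − d_i⁴)/64 = π(171⁴ − 157.0⁴)/64 = 1.215×10^7 mm⁴
A = 3.607×10^3 mm²;  r_min = √(I/A) = √(1.215×10^7/3.607×10^3) = 58.04 mm
L_e = K·L = 0.7 × 2.59 m = 1.813 m = 1813.0 mm
λ = L_e / r_min = 1813.0 / 58.04 = 31.2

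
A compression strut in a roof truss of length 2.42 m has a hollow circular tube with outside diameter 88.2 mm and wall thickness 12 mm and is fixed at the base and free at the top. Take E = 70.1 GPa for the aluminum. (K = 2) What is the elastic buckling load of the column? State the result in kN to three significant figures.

P_cr ≈ 63.1 kN

Inner diameter d_i = 88.2 − 2×12 = 64.20 mm
I = π(d_o⁴ − d_i⁴)/64 = π(88.2⁴ − 64.20⁴)/64 = 2.137×10^6 mm⁴
I = 2.137×10^6 mm⁴ = 2.137×10^-6 m⁴
Effective length L_e = K·L = 2 × 2.42 = 4.840 m
P_cr = π²EI / L_e² = π² × 70.1×10⁹ × 2.137×10^-6 / 4.840² = 6.311×10^4 N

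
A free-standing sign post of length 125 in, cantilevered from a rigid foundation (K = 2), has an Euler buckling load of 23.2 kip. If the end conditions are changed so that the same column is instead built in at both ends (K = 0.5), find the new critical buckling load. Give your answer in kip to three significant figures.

P_cr ≈ 371 kip

P_cr ∝ 1/K², so P_cr,new = P_cr,old × (K_old/K_new)² = 23.2 × (2/0.5)²
= 23.2 × 16.00 = 371 kip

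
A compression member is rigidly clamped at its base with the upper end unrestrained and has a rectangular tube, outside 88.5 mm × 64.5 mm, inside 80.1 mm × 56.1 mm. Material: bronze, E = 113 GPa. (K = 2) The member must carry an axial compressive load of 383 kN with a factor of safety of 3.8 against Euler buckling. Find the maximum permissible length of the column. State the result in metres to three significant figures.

L_max ≈ 0.392 m

Weak-axis I_min = (h_o·b_o³ − h_i·b_i³)/12 with b_o = 64.5, b_i = 56.10 mm (shorter outer/inner sides).
I_min = (88.5×64.5³ − 80.10×56.10³)/12 = 8.005×10^5 mm⁴
I = 8.005×10^-7 m⁴
Required critical load P_cr = n·P = 3.8 × 383 = 1455 kN = 1.455×10^6 N
From P_cr = π²EI/(K·L)²:  L = (1/K)·√(π²EI/P_cr) = (1/2)·√(π²×1.13×10^11×8.005×10^-7/1.455×10^6)
L = 0.392 m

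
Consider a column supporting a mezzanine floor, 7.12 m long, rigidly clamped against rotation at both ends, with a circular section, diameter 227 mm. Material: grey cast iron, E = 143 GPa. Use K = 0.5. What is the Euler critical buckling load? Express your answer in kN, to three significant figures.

I = πd⁴/64 = π×227⁴/64 = 1.303×10^8 mm⁴
I = 1.303×10^8 mm⁴ = 1.303×10^-4 m⁴
Effective length L_e = K·L = 0.5 × 7.12 = 3.560 m
P_cr = π²EI / L_e² = π² × 143×10⁹ × 1.303×10^-4 / 3.560² = 1.451×10^7 N

P_cr ≈ 14500 kN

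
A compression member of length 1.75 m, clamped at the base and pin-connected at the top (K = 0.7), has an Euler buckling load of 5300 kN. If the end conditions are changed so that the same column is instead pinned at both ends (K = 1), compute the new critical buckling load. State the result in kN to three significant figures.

P_cr ≈ 2600 kN

P_cr ∝ 1/K², so P_cr,new = P_cr,old × (K_old/K_new)² = 5300 × (0.7/1)²
= 5300 × 0.4900 = 2600 kN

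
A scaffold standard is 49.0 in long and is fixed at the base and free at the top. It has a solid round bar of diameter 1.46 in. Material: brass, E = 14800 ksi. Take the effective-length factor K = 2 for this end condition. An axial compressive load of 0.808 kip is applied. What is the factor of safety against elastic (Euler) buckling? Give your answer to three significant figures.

n ≈ 4.20

I = πd⁴/64 = π×1.46⁴/64 = 0.2230 in⁴
Effective length L_e = K·L = 2 × 49.0 = 98.00 in
P_cr = π²EI / L_e² = π² × 14800×10³ × 0.2230 / 98.00² = 3.392×10^3 lb
Factor of safety n = P_cr / P = 3.3923 / 0.808 = 4.20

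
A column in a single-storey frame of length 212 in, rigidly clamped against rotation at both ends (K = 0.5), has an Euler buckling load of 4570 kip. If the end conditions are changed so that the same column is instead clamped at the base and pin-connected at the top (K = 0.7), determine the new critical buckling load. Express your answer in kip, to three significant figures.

P_cr ≈ 2330 kip

P_cr ∝ 1/K², so P_cr,new = P_cr,old × (K_old/K_new)² = 4570 × (0.5/0.7)²
= 4570 × 0.5102 = 2330 kip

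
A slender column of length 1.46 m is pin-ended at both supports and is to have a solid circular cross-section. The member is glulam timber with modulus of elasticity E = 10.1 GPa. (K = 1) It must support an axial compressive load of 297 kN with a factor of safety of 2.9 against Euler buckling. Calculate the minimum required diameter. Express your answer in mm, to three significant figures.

d ≈ 139 mm

Required P_cr = n·P = 2.9 × 297 = 861.3 kN
L_e = K·L = 1 × 1.46 = 1.460 m
Required I = P_cr·L_e²/(π²E) = 8.613×10^5 × 1.460² / (π² × 1.01×10^10) = 1.842×10^-5 m⁴
I_req = 1.842×10^7 mm⁴
Solid circle: I = πd⁴/64  ⇒  d = (64I/π)^(1/4) = (64×1.842×10^7/π)^(1/4) = 139 mm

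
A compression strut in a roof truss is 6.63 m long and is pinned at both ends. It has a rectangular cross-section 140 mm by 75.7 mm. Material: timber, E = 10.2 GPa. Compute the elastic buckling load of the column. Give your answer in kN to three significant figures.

P_cr ≈ 11.6 kN

Buckling occurs about the weak axis: I_min = h·b³/12 with b = 75.7 mm (the shorter side).
I_min = 140×75.7³/12 = 5.061×10^6 mm⁴
I = 5.061×10^6 mm⁴ = 5.061×10^-6 m⁴
Effective length L_e = K·L = 1 × 6.63 = 6.630 m
P_cr = π²EI / L_e² = π² × 10.2×10⁹ × 5.061×10^-6 / 6.630² = 1.159×10^4 N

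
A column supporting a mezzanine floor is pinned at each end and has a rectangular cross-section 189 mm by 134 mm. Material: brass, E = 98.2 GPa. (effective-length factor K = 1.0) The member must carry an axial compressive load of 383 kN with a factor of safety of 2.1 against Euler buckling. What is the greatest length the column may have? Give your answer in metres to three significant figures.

Buckling occurs about the weak axis: I_min = h·b³/12 with b = 134 mm (the shorter side).
I_min = 189×134³/12 = 3.790×10^7 mm⁴
I = 3.790×10^-5 m⁴
Required critical load P_cr = n·P = 2.1 × 383 = 804.3 kN = 8.043×10^5 N
From P_cr = π²EI/(K·L)²:  L = (1/K)·√(π²EI/P_cr) = (1/1)·√(π²×9.82×10^10×3.790×10^-5/8.043×10^5)
L = 6.76 m

L_max ≈ 6.76 m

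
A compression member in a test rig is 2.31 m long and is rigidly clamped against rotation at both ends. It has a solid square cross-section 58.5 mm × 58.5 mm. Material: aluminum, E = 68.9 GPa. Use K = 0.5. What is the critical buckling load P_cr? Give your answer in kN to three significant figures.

I = a⁴/12 = 58.5⁴/12 = 9.760×10^5 mm⁴
I = 9.760×10^5 mm⁴ = 9.760×10^-7 m⁴
Effective length L_e = K·L = 0.5 × 2.31 = 1.155 m
P_cr = π²EI / L_e² = π² × 68.9×10⁹ × 9.760×10^-7 / 1.155² = 4.975×10^5 N

P_cr ≈ 498 kN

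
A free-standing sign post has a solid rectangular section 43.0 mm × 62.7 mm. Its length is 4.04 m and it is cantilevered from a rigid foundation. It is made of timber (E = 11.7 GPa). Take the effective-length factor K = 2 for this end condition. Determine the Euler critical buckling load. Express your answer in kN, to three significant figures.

Buckling occurs about the weak axis: I_min = h·b³/12 with b = 43.0 mm (the shorter side).
I_min = 62.7×43.0³/12 = 4.154×10^5 mm⁴
I = 4.154×10^5 mm⁴ = 4.154×10^-7 m⁴
Effective length L_e = K·L = 2 × 4.04 = 8.080 m
P_cr = π²EI / L_e² = π² × 11.7×10⁹ × 4.154×10^-7 / 8.080² = 734.8 N

P_cr ≈ 0.735 kN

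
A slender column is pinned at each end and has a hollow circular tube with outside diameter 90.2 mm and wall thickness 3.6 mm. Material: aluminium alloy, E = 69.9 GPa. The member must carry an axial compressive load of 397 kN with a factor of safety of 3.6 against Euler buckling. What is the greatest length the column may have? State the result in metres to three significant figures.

Inner diameter d_i = 90.2 − 2×3.6 = 83.00 mm
I = π(d_o⁴ − d_i⁴)/64 = π(90.2⁴ − 83.00⁴)/64 = 9.197×10^5 mm⁴
I = 9.197×10^-7 m⁴
Required critical load P_cr = n·P = 3.6 × 397 = 1429 kN = 1.429×10^6 N
From P_cr = π²EI/(K·L)²:  L = (1/K)·√(π²EI/P_cr) = (1/1)·√(π²×6.99×10^10×9.197×10^-7/1.429×10^6)
L = 0.666 m

L_max ≈ 0.666 m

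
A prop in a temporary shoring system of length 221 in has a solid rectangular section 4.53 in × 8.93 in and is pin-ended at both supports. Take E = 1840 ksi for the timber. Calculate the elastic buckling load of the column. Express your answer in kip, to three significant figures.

P_cr ≈ 25.7 kip

Buckling occurs about the weak axis: I_min = h·b³/12 with b = 4.53 in (the shorter side).
I_min = 8.93×4.53³/12 = 69.18 in⁴
Effective length L_e = K·L = 1 × 221 = 221.0 in
P_cr = π²EI / L_e² = π² × 1840×10³ × 69.18 / 221.0² = 2.572×10^4 lb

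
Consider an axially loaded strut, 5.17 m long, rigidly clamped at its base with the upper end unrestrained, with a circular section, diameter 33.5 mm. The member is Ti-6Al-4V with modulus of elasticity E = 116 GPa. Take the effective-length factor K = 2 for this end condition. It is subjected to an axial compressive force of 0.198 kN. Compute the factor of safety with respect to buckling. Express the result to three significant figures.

n ≈ 3.34

I = πd⁴/64 = π×33.5⁴/64 = 6.182×10^4 mm⁴
I = 6.182×10^4 mm⁴ = 6.182×10^-8 m⁴
Effective length L_e = K·L = 2 × 5.17 = 10.34 m
P_cr = π²EI / L_e² = π² × 116×10⁹ × 6.182×10^-8 / 10.34² = 662.0 N
Factor of safety n = P_cr / P = 0.66201 / 0.198 = 3.34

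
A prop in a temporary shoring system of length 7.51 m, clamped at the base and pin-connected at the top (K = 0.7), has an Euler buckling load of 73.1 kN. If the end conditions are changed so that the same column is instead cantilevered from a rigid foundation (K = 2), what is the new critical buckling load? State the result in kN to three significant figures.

P_cr ≈ 8.95 kN

P_cr ∝ 1/K², so P_cr,new = P_cr,old × (K_old/K_new)² = 73.1 × (0.7/2)²
= 73.1 × 0.1225 = 8.95 kN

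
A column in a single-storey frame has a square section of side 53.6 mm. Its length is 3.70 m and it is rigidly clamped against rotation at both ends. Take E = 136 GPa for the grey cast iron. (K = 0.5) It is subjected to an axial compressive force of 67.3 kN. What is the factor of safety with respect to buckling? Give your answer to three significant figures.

I = a⁴/12 = 53.6⁴/12 = 6.878×10^5 mm⁴
I = 6.878×10^5 mm⁴ = 6.878×10^-7 m⁴
Effective length L_e = K·L = 0.5 × 3.70 = 1.850 m
P_cr = π²EI / L_e² = π² × 136×10⁹ × 6.878×10^-7 / 1.850² = 2.698×10^5 N
Factor of safety n = P_cr / P = 269.76 / 67.3 = 4.01

n ≈ 4.01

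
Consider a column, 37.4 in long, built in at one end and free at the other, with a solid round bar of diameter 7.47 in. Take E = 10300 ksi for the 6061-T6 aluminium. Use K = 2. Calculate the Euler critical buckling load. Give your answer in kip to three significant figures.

I = πd⁴/64 = π×7.47⁴/64 = 152.8 in⁴
Effective length L_e = K·L = 2 × 37.4 = 74.80 in
P_cr = π²EI / L_e² = π² × 10300×10³ × 152.8 / 74.80² = 2.777×10^6 lb

P_cr ≈ 2780 kip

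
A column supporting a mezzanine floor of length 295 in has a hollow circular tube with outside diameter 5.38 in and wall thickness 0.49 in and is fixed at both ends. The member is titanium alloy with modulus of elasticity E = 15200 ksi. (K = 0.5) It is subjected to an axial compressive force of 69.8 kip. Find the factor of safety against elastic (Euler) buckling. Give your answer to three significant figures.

Inner diameter d_i = 5.38 − 2×0.49 = 4.400 in
I = π(d_o⁴ − d_i⁴)/64 = π(5.38⁴ − 4.400⁴)/64 = 22.73 in⁴
Effective length L_e = K·L = 0.5 × 295 = 147.5 in
P_cr = π²EI / L_e² = π² × 15200×10³ × 22.73 / 147.5² = 1.567×10^5 lb
Factor of safety n = P_cr / P = 156.70 / 69.8 = 2.25

n ≈ 2.25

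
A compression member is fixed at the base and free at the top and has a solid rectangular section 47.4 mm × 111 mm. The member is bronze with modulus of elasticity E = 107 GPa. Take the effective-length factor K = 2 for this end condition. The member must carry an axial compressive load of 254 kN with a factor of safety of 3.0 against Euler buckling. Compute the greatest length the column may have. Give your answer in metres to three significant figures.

Buckling occurs about the weak axis: I_min = h·b³/12 with b = 47.4 mm (the shorter side).
I_min = 111×47.4³/12 = 9.851×10^5 mm⁴
I = 9.851×10^-7 m⁴
Required critical load P_cr = n·P = 3.0 × 254 = 762.0 kN = 7.620×10^5 N
From P_cr = π²EI/(K·L)²:  L = (1/K)·√(π²EI/P_cr) = (1/2)·√(π²×1.07×10^11×9.851×10^-7/7.620×10^5)
L = 0.584 m

L_max ≈ 0.584 m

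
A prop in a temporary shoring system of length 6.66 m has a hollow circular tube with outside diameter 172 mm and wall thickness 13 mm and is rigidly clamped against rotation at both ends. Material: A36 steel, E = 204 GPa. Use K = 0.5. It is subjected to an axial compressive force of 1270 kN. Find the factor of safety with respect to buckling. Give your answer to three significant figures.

Inner diameter d_i = 172 − 2×13 = 146.0 mm
I = π(d_o⁴ − d_i⁴)/64 = π(172⁴ − 146.0⁴)/64 = 2.066×10^7 mm⁴
I = 2.066×10^7 mm⁴ = 2.066×10^-5 m⁴
Effective length L_e = K·L = 0.5 × 6.66 = 3.330 m
P_cr = π²EI / L_e² = π² × 204×10⁹ × 2.066×10^-5 / 3.330² = 3.751×10^6 N
Factor of safety n = P_cr / P = 3750.8 / 1270 = 2.95

n ≈ 2.95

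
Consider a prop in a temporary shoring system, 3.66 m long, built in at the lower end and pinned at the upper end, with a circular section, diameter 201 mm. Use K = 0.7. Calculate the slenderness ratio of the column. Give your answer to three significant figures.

λ ≈ 51.0

I = πd⁴/64 = π×201⁴/64 = 8.012×10^7 mm⁴
A = 3.173×10^4 mm²;  r_min = √(I/A) = √(8.012×10^7/3.173×10^4) = 50.25 mm
L_e = K·L = 0.7 × 3.66 m = 2.562 m = 2562.0 mm
λ = L_e / r_min = 2562.0 / 50.25 = 51.0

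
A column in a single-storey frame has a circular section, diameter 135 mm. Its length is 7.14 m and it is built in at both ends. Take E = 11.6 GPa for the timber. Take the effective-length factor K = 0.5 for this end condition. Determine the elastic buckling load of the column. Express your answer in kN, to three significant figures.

P_cr ≈ 146 kN

I = πd⁴/64 = π×135⁴/64 = 1.630×10^7 mm⁴
I = 1.630×10^7 mm⁴ = 1.630×10^-5 m⁴
Effective length L_e = K·L = 0.5 × 7.14 = 3.570 m
P_cr = π²EI / L_e² = π² × 11.6×10⁹ × 1.630×10^-5 / 3.570² = 1.465×10^5 N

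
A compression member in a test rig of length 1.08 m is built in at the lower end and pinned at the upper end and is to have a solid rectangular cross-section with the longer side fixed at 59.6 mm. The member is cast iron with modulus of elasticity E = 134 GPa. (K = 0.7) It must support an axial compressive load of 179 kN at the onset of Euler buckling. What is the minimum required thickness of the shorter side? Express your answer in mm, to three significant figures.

L_e = K·L = 0.7 × 1.08 = 0.7560 m
Required I = P_cr·L_e²/(π²E) = 1.790×10^5 × 0.7560² / (π² × 1.34×10^11) = 7.736×10^-8 m⁴
I_req = 7.736×10^4 mm⁴
Rectangle, weak axis: I_min = h·b³/12 with h = 59.6 mm fixed  ⇒  b = (12I/h)^(1/3) = 25.0 mm

b ≈ 25.0 mm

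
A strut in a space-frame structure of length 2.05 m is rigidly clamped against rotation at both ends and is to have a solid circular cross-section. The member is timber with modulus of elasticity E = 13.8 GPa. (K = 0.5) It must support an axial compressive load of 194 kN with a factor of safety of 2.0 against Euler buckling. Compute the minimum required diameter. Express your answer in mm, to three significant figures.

d ≈ 88.4 mm

Required P_cr = n·P = 2.0 × 194 = 388.0 kN
L_e = K·L = 0.5 × 2.05 = 1.025 m
Required I = P_cr·L_e²/(π²E) = 3.880×10^5 × 1.025² / (π² × 1.38×10^10) = 2.993×10^-6 m⁴
I_req = 2.993×10^6 mm⁴
Solid circle: I = πd⁴/64  ⇒  d = (64I/π)^(1/4) = (64×2.993×10^6/π)^(1/4) = 88.4 mm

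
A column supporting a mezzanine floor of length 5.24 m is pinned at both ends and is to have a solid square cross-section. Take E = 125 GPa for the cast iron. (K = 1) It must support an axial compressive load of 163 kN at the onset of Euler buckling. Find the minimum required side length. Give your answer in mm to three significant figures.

a ≈ 81.2 mm

L_e = K·L = 1 × 5.24 = 5.240 m
Required I = P_cr·L_e²/(π²E) = 1.630×10^5 × 5.240² / (π² × 1.25×10^11) = 3.628×10^-6 m⁴
I_req = 3.628×10^6 mm⁴
Solid square: I = a⁴/12  ⇒  a = (12I)^(1/4) = (12×3.628×10^6)^(1/4) = 81.2 mm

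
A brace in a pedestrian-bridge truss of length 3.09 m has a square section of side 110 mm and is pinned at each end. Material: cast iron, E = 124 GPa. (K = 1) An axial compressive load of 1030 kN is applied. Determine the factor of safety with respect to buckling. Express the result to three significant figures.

I = a⁴/12 = 110⁴/12 = 1.220×10^7 mm⁴
I = 1.220×10^7 mm⁴ = 1.220×10^-5 m⁴
Effective length L_e = K·L = 1 × 3.09 = 3.090 m
P_cr = π²EI / L_e² = π² × 124×10⁹ × 1.220×10^-5 / 3.090² = 1.564×10^6 N
Factor of safety n = P_cr / P = 1563.8 / 1030 = 1.52

n ≈ 1.52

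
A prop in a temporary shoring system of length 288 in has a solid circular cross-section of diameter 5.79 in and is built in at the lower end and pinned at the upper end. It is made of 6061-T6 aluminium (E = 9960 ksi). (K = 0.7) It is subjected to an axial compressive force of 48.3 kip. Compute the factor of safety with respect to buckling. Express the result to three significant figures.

n ≈ 2.76

I = πd⁴/64 = π×5.79⁴/64 = 55.17 in⁴
Effective length L_e = K·L = 0.7 × 288 = 201.6 in
P_cr = π²EI / L_e² = π² × 9960×10³ × 55.17 / 201.6² = 1.334×10^5 lb
Factor of safety n = P_cr / P = 133.43 / 48.3 = 2.76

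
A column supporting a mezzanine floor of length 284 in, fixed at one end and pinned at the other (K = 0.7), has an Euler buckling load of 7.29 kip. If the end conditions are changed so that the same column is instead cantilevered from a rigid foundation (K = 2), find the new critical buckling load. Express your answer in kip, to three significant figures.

P_cr ≈ 0.893 kip

P_cr ∝ 1/K², so P_cr,new = P_cr,old × (K_old/K_new)² = 7.29 × (0.7/2)²
= 7.29 × 0.1225 = 0.893 kip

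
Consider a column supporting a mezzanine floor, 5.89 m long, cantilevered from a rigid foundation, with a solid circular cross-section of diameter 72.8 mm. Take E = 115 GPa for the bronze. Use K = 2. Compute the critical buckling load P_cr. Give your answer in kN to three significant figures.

P_cr ≈ 11.3 kN

I = πd⁴/64 = π×72.8⁴/64 = 1.379×10^6 mm⁴
I = 1.379×10^6 mm⁴ = 1.379×10^-6 m⁴
Effective length L_e = K·L = 2 × 5.89 = 11.78 m
P_cr = π²EI / L_e² = π² × 115×10⁹ × 1.379×10^-6 / 11.78² = 1.128×10^4 N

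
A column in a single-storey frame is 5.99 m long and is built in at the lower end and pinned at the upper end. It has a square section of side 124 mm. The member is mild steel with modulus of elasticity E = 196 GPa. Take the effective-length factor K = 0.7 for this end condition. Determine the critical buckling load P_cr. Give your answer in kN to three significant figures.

I = a⁴/12 = 124⁴/12 = 1.970×10^7 mm⁴
I = 1.970×10^7 mm⁴ = 1.970×10^-5 m⁴
Effective length L_e = K·L = 0.7 × 5.99 = 4.193 m
P_cr = π²EI / L_e² = π² × 196×10⁹ × 1.970×10^-5 / 4.193² = 2.168×10^6 N

P_cr ≈ 2170 kN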